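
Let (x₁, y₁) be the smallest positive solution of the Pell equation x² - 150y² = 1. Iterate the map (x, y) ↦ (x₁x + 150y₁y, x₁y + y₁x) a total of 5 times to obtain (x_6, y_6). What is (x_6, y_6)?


Step 1: Find the fundamental solution (x₁, y₁) of x² - 150y² = 1.
  Expand √150 as a continued fraction. a₀ = ⌊√150⌋ = 12; iterate m_{k+1} = d_k·a_k − m_k, d_{k+1} = (150 − m_{k+1}²)/d_k, a_{k+1} = ⌊(a₀ + m_{k+1})/d_{k+1}⌋ (starting m₀ = 0, d₀ = 1), with convergents p_k = a_k·p_{k-1} + p_{k-2}, q_k = a_k·q_{k-1} + q_{k-2} (p₋₁ = 1, q₋₁ = 0):
  k = 0: a₀ = 12; p₀/q₀ = 12/1; p₀² − 150·q₀² = 144 − 150 = -6.
  k = 1: m = 12, d = 6, a = ⌊(12 + 12)/6⌋ = 4; p/q = (4·12 + 1)/(4·1 + 0) = 49/4; p² − 150·q² = 2401 − 2400 = 1.
  The first convergent with p² − 150·q² = 1 gives the fundamental solution (x₁, y₁) = (49, 4).
Step 2: Apply the recurrence (x_{n+1}, y_{n+1}) = (x₁x_n + 150y₁y_n, x₁y_n + y₁x_n) repeatedly.
  From (x_1, y_1) = (49, 4): x_2 = 49·49 + 150·4·4 = 4801; y_2 = 49·4 + 4·49 = 392.
  From (x_2, y_2) = (4801, 392): x_3 = 49·4801 + 150·4·392 = 470449; y_3 = 49·392 + 4·4801 = 38412.
  From (x_3, y_3) = (470449, 38412): x_4 = 49·470449 + 150·4·38412 = 46099201; y_4 = 49·38412 + 4·470449 = 3763984.
  From (x_4, y_4) = (46099201, 3763984): x_5 = 49·46099201 + 150·4·3763984 = 4517251249; y_5 = 49·3763984 + 4·46099201 = 368832020.
  From (x_5, y_5) = (4517251249, 368832020): x_6 = 49·4517251249 + 150·4·368832020 = 442644523201; y_6 = 49·368832020 + 4·4517251249 = 36141773976.
Step 3: Verify x_6² - 150·y_6² = 195934173919840627286401 - 195934173919840627286400 = 1 (should be 1). ✓

(x_1, y_1) = (49, 4); (x_6, y_6) = (442644523201, 36141773976).


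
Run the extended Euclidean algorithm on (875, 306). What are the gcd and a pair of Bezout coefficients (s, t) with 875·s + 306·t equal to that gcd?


Euclidean algorithm on (875, 306) — divide until remainder is 0:
  875 = 2 · 306 + 263
  306 = 1 · 263 + 43
  263 = 6 · 43 + 5
  43 = 8 · 5 + 3
  5 = 1 · 3 + 2
  3 = 1 · 2 + 1
  2 = 2 · 1 + 0
gcd(875, 306) = 1.
Track Bezout coefficients alongside the remainders: start with r₀ = 875 = a·1 + b·0 (s = 1, t = 0) and r₁ = 306 = a·0 + b·1 (s = 0, t = 1); each new remainder r_{k+1} = r_{k-1} − q_k·r_k inherits s_{k+1} = s_{k-1} − q_k·s_k, t_{k+1} = t_{k-1} − q_k·t_k, so r_k = a·s_k + b·t_k at every step:
  q = 2: r = 263, s = 1 − 2·0 = 1, t = 0 − 2·1 = -2  (check: 875·1 + 306·(-2) = 263)
  q = 1: r = 43, s = 0 − 1·1 = -1, t = 1 − 1·(-2) = 3  (check: 875·(-1) + 306·3 = 43)
  q = 6: r = 5, s = 1 − 6·(-1) = 7, t = -2 − 6·3 = -20  (check: 875·7 + 306·(-20) = 5)
  q = 8: r = 3, s = -1 − 8·7 = -57, t = 3 − 8·(-20) = 163  (check: 875·(-57) + 306·163 = 3)
  q = 1: r = 2, s = 7 − 1·(-57) = 64, t = -20 − 1·163 = -183  (check: 875·64 + 306·(-183) = 2)
  q = 1: r = 1, s = -57 − 1·64 = -121, t = 163 − 1·(-183) = 346  (check: 875·(-121) + 306·346 = 1)
The row with r = 1 (the gcd) gives the Bezout coefficients s = -121, t = 346.
Result: 875 · (-121) + 306 · (346) = 1.

gcd(875, 306) = 1; s = -121, t = 346 (check: 875·(-121) + 306·346 = 1).


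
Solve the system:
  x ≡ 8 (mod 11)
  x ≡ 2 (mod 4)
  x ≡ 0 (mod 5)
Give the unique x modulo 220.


Moduli 11, 4, 5 are pairwise coprime; by CRT there is a unique solution modulo M = 11 · 4 · 5 = 220.
Solve pairwise, accumulating the modulus:
  Start with x ≡ 8 (mod 11).
  Combine with x ≡ 2 (mod 4): since gcd(11, 4) = 1, we get a unique residue mod 44.
    Write x = 8 + 11·t and substitute into x ≡ 2 (mod 4): 11·t ≡ 2 − 8 = -6 (mod 4).
    Reduce coefficients mod 4: 3·t ≡ 2 (mod 4).
    The inverse of 3 mod 4 is 3 (since 3·3 = 9 = 2·4 + 1), so t ≡ 3·2 = 6 ≡ 2 (mod 4).
    Then x = 8 + 11·2 = 30, valid modulo lcm(11, 4) = 44: x ≡ 30 (mod 44).
  Combine with x ≡ 0 (mod 5): since gcd(44, 5) = 1, we get a unique residue mod 220.
    Write x = 30 + 44·t and substitute into x ≡ 0 (mod 5): 44·t ≡ 0 − 30 = -30 (mod 5).
    Reduce coefficients mod 5: 4·t ≡ 0 (mod 5).
    The inverse of 4 mod 5 is 4 (since 4·4 = 16 = 3·5 + 1), so t ≡ 4·0 = 0 ≡ 0 (mod 5).
    Then x = 30 + 44·0 = 30, valid modulo lcm(44, 5) = 220: x ≡ 30 (mod 220).
Verify: 30 mod 11 = 8 ✓, 30 mod 4 = 2 ✓, 30 mod 5 = 0 ✓.

x ≡ 30 (mod 220).


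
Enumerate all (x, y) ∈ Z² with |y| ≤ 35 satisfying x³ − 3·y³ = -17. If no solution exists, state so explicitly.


The equation is x³ - 3y³ = -17. For fixed y, x³ = 3·y³ − 17, so a solution requires the RHS to be a perfect cube.
Strategy: iterate y from -35 to 35, compute RHS = 3·y³ − 17, and check whether it is a (positive or negative) perfect cube.
Check small values of y:
  y = 0: RHS = -17 is not a perfect cube.
  y = 1: RHS = -14 is not a perfect cube.
  y = -1: RHS = -20 is not a perfect cube.
  y = 2: RHS = 7 is not a perfect cube.
  y = -2: RHS = -41 is not a perfect cube.
  y = 3: RHS = 64 = (4)³ ⇒ x = 4 works.
  y = -3: RHS = -98 is not a perfect cube.
Continuing the search up to |y| = 35 finds no further solutions beyond those listed.
Collected solutions: (4, 3).

Solutions (with |y| ≤ 35): (4, 3).


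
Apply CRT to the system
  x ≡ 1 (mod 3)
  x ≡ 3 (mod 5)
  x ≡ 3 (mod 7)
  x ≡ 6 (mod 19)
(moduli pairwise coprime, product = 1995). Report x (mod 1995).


Product of moduli M = 3 · 5 · 7 · 19 = 1995.
Merge one congruence at a time:
  Start: x ≡ 1 (mod 3).
  Combine with x ≡ 3 (mod 5); new modulus lcm = 15.
    Write x = 1 + 3·t and substitute into x ≡ 3 (mod 5): 3·t ≡ 3 − 1 = 2 (mod 5).
    The inverse of 3 mod 5 is 2 (since 3·2 = 6 = 1·5 + 1), so t ≡ 2·2 = 4 ≡ 4 (mod 5).
    Then x = 1 + 3·4 = 13, valid modulo lcm(3, 5) = 15: x ≡ 13 (mod 15).
  Combine with x ≡ 3 (mod 7); new modulus lcm = 105.
    Write x = 13 + 15·t and substitute into x ≡ 3 (mod 7): 15·t ≡ 3 − 13 = -10 (mod 7).
    Reduce coefficients mod 7: 1·t ≡ 4 (mod 7).
    So t ≡ 4 (mod 7).
    Then x = 13 + 15·4 = 73, valid modulo lcm(15, 7) = 105: x ≡ 73 (mod 105).
  Combine with x ≡ 6 (mod 19); new modulus lcm = 1995.
    Write x = 73 + 105·t and substitute into x ≡ 6 (mod 19): 105·t ≡ 6 − 73 = -67 (mod 19).
    Reduce coefficients mod 19: 10·t ≡ 9 (mod 19).
    The inverse of 10 mod 19 is 2 (since 10·2 = 20 = 1·19 + 1), so t ≡ 2·9 = 18 ≡ 18 (mod 19).
    Then x = 73 + 105·18 = 1963, valid modulo lcm(105, 19) = 1995: x ≡ 1963 (mod 1995).
Verify against each original: 1963 mod 3 = 1, 1963 mod 5 = 3, 1963 mod 7 = 3, 1963 mod 19 = 6.

x ≡ 1963 (mod 1995).


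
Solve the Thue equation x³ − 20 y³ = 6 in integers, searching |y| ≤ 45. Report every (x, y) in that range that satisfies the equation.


The equation is x³ - 20y³ = 6. For fixed y, x³ = 20·y³ + 6, so a solution requires the RHS to be a perfect cube.
Strategy: iterate y from -45 to 45, compute RHS = 20·y³ + 6, and check whether it is a (positive or negative) perfect cube.
Check small values of y:
  y = 0: RHS = 6 is not a perfect cube.
  y = 1: RHS = 26 is not a perfect cube.
  y = -1: RHS = -14 is not a perfect cube.
  y = 2: RHS = 166 is not a perfect cube.
  y = -2: RHS = -154 is not a perfect cube.
  y = 3: RHS = 546 is not a perfect cube.
  y = -3: RHS = -534 is not a perfect cube.
Continuing the search up to |y| = 45 finds no solutions either.
No (x, y) in the scanned range satisfies the equation.

No integer solutions with |y| ≤ 45.


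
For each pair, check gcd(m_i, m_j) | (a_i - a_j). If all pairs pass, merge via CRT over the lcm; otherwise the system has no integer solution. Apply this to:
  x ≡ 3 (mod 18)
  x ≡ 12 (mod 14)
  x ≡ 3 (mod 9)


Moduli 18, 14, 9 are not pairwise coprime, so CRT works modulo lcm(m_i) when all pairwise compatibility conditions hold.
Pairwise compatibility: gcd(m_i, m_j) must divide a_i - a_j for every pair.
Merge one congruence at a time:
  Start: x ≡ 3 (mod 18).
  Combine with x ≡ 12 (mod 14): gcd(18, 14) = 2, and 12 - 3 = 9 is NOT divisible by 2.
    ⇒ system is inconsistent (no integer solution).

No solution (the system is inconsistent).


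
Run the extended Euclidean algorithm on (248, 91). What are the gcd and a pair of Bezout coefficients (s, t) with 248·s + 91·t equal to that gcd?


Euclidean algorithm on (248, 91) — divide until remainder is 0:
  248 = 2 · 91 + 66
  91 = 1 · 66 + 25
  66 = 2 · 25 + 16
  25 = 1 · 16 + 9
  16 = 1 · 9 + 7
  9 = 1 · 7 + 2
  7 = 3 · 2 + 1
  2 = 2 · 1 + 0
gcd(248, 91) = 1.
Track Bezout coefficients alongside the remainders: start with r₀ = 248 = a·1 + b·0 (s = 1, t = 0) and r₁ = 91 = a·0 + b·1 (s = 0, t = 1); each new remainder r_{k+1} = r_{k-1} − q_k·r_k inherits s_{k+1} = s_{k-1} − q_k·s_k, t_{k+1} = t_{k-1} − q_k·t_k, so r_k = a·s_k + b·t_k at every step:
  q = 2: r = 66, s = 1 − 2·0 = 1, t = 0 − 2·1 = -2  (check: 248·1 + 91·(-2) = 66)
  q = 1: r = 25, s = 0 − 1·1 = -1, t = 1 − 1·(-2) = 3  (check: 248·(-1) + 91·3 = 25)
  q = 2: r = 16, s = 1 − 2·(-1) = 3, t = -2 − 2·3 = -8  (check: 248·3 + 91·(-8) = 16)
  q = 1: r = 9, s = -1 − 1·3 = -4, t = 3 − 1·(-8) = 11  (check: 248·(-4) + 91·11 = 9)
  q = 1: r = 7, s = 3 − 1·(-4) = 7, t = -8 − 1·11 = -19  (check: 248·7 + 91·(-19) = 7)
  q = 1: r = 2, s = -4 − 1·7 = -11, t = 11 − 1·(-19) = 30  (check: 248·(-11) + 91·30 = 2)
  q = 3: r = 1, s = 7 − 3·(-11) = 40, t = -19 − 3·30 = -109  (check: 248·40 + 91·(-109) = 1)
The row with r = 1 (the gcd) gives the Bezout coefficients s = 40, t = -109.
Result: 248 · (40) + 91 · (-109) = 1.

gcd(248, 91) = 1; s = 40, t = -109 (check: 248·40 + 91·(-109) = 1).


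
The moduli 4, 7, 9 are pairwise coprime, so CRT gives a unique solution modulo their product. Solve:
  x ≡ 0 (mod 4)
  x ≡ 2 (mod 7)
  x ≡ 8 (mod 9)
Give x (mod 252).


Moduli 4, 7, 9 are pairwise coprime; by CRT there is a unique solution modulo M = 4 · 7 · 9 = 252.
Solve pairwise, accumulating the modulus:
  Start with x ≡ 0 (mod 4).
  Combine with x ≡ 2 (mod 7): since gcd(4, 7) = 1, we get a unique residue mod 28.
    Write x = 0 + 4·t and substitute into x ≡ 2 (mod 7): 4·t ≡ 2 − 0 = 2 (mod 7).
    The inverse of 4 mod 7 is 2 (since 4·2 = 8 = 1·7 + 1), so t ≡ 2·2 = 4 ≡ 4 (mod 7).
    Then x = 0 + 4·4 = 16, valid modulo lcm(4, 7) = 28: x ≡ 16 (mod 28).
  Combine with x ≡ 8 (mod 9): since gcd(28, 9) = 1, we get a unique residue mod 252.
    Write x = 16 + 28·t and substitute into x ≡ 8 (mod 9): 28·t ≡ 8 − 16 = -8 (mod 9).
    Reduce coefficients mod 9: 1·t ≡ 1 (mod 9).
    So t ≡ 1 (mod 9).
    Then x = 16 + 28·1 = 44, valid modulo lcm(28, 9) = 252: x ≡ 44 (mod 252).
Verify: 44 mod 4 = 0 ✓, 44 mod 7 = 2 ✓, 44 mod 9 = 8 ✓.

x ≡ 44 (mod 252).


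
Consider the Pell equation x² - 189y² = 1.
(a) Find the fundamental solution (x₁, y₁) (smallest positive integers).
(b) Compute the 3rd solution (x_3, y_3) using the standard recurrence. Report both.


Step 1: Find the fundamental solution (x₁, y₁) of x² - 189y² = 1.
  Expand √189 as a continued fraction. a₀ = ⌊√189⌋ = 13; iterate m_{k+1} = d_k·a_k − m_k, d_{k+1} = (189 − m_{k+1}²)/d_k, a_{k+1} = ⌊(a₀ + m_{k+1})/d_{k+1}⌋ (starting m₀ = 0, d₀ = 1), with convergents p_k = a_k·p_{k-1} + p_{k-2}, q_k = a_k·q_{k-1} + q_{k-2} (p₋₁ = 1, q₋₁ = 0):
  k = 0: a₀ = 13; p₀/q₀ = 13/1; p₀² − 189·q₀² = 169 − 189 = -20.
  k = 1: m = 13, d = 20, a = ⌊(13 + 13)/20⌋ = 1; p/q = (1·13 + 1)/(1·1 + 0) = 14/1; p² − 189·q² = 196 − 189 = 7.
  k = 2: m = 7, d = 7, a = ⌊(13 + 7)/7⌋ = 2; p/q = (2·14 + 13)/(2·1 + 1) = 41/3; p² − 189·q² = 1681 − 1701 = -20.
  k = 3: m = 7, d = 20, a = ⌊(13 + 7)/20⌋ = 1; p/q = (1·41 + 14)/(1·3 + 1) = 55/4; p² − 189·q² = 3025 − 3024 = 1.
  The first convergent with p² − 189·q² = 1 gives the fundamental solution (x₁, y₁) = (55, 4).
Step 2: Apply the recurrence (x_{n+1}, y_{n+1}) = (x₁x_n + 189y₁y_n, x₁y_n + y₁x_n) repeatedly.
  From (x_1, y_1) = (55, 4): x_2 = 55·55 + 189·4·4 = 6049; y_2 = 55·4 + 4·55 = 440.
  From (x_2, y_2) = (6049, 440): x_3 = 55·6049 + 189·4·440 = 665335; y_3 = 55·440 + 4·6049 = 48396.
Step 3: Verify x_3² - 189·y_3² = 442670662225 - 442670662224 = 1 (should be 1). ✓

(x_1, y_1) = (55, 4); (x_3, y_3) = (665335, 48396).


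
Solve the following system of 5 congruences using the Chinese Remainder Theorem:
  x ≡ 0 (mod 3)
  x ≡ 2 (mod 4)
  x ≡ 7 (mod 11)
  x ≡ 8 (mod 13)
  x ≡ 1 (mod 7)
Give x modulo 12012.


Product of moduli M = 3 · 4 · 11 · 13 · 7 = 12012.
Merge one congruence at a time:
  Start: x ≡ 0 (mod 3).
  Combine with x ≡ 2 (mod 4); new modulus lcm = 12.
    Write x = 0 + 3·t and substitute into x ≡ 2 (mod 4): 3·t ≡ 2 − 0 = 2 (mod 4).
    The inverse of 3 mod 4 is 3 (since 3·3 = 9 = 2·4 + 1), so t ≡ 3·2 = 6 ≡ 2 (mod 4).
    Then x = 0 + 3·2 = 6, valid modulo lcm(3, 4) = 12: x ≡ 6 (mod 12).
  Combine with x ≡ 7 (mod 11); new modulus lcm = 132.
    Write x = 6 + 12·t and substitute into x ≡ 7 (mod 11): 12·t ≡ 7 − 6 = 1 (mod 11).
    Reduce coefficients mod 11: 1·t ≡ 1 (mod 11).
    So t ≡ 1 (mod 11).
    Then x = 6 + 12·1 = 18, valid modulo lcm(12, 11) = 132: x ≡ 18 (mod 132).
  Combine with x ≡ 8 (mod 13); new modulus lcm = 1716.
    Write x = 18 + 132·t and substitute into x ≡ 8 (mod 13): 132·t ≡ 8 − 18 = -10 (mod 13).
    Reduce coefficients mod 13: 2·t ≡ 3 (mod 13).
    The inverse of 2 mod 13 is 7 (since 2·7 = 14 = 1·13 + 1), so t ≡ 7·3 = 21 ≡ 8 (mod 13).
    Then x = 18 + 132·8 = 1074, valid modulo lcm(132, 13) = 1716: x ≡ 1074 (mod 1716).
  Combine with x ≡ 1 (mod 7); new modulus lcm = 12012.
    Write x = 1074 + 1716·t and substitute into x ≡ 1 (mod 7): 1716·t ≡ 1 − 1074 = -1073 (mod 7).
    Reduce coefficients mod 7: 1·t ≡ 5 (mod 7).
    So t ≡ 5 (mod 7).
    Then x = 1074 + 1716·5 = 9654, valid modulo lcm(1716, 7) = 12012: x ≡ 9654 (mod 12012).
Verify against each original: 9654 mod 3 = 0, 9654 mod 4 = 2, 9654 mod 11 = 7, 9654 mod 13 = 8, 9654 mod 7 = 1.

x ≡ 9654 (mod 12012).


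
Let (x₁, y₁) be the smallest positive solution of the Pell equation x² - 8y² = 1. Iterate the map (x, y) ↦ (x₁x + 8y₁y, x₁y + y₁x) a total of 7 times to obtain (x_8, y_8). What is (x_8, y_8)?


Step 1: Find the fundamental solution (x₁, y₁) of x² - 8y² = 1.
  Expand √8 as a continued fraction. a₀ = ⌊√8⌋ = 2; iterate m_{k+1} = d_k·a_k − m_k, d_{k+1} = (8 − m_{k+1}²)/d_k, a_{k+1} = ⌊(a₀ + m_{k+1})/d_{k+1}⌋ (starting m₀ = 0, d₀ = 1), with convergents p_k = a_k·p_{k-1} + p_{k-2}, q_k = a_k·q_{k-1} + q_{k-2} (p₋₁ = 1, q₋₁ = 0):
  k = 0: a₀ = 2; p₀/q₀ = 2/1; p₀² − 8·q₀² = 4 − 8 = -4.
  k = 1: m = 2, d = 4, a = ⌊(2 + 2)/4⌋ = 1; p/q = (1·2 + 1)/(1·1 + 0) = 3/1; p² − 8·q² = 9 − 8 = 1.
  The first convergent with p² − 8·q² = 1 gives the fundamental solution (x₁, y₁) = (3, 1).
Step 2: Apply the recurrence (x_{n+1}, y_{n+1}) = (x₁x_n + 8y₁y_n, x₁y_n + y₁x_n) repeatedly.
  From (x_1, y_1) = (3, 1): x_2 = 3·3 + 8·1·1 = 17; y_2 = 3·1 + 1·3 = 6.
  From (x_2, y_2) = (17, 6): x_3 = 3·17 + 8·1·6 = 99; y_3 = 3·6 + 1·17 = 35.
  From (x_3, y_3) = (99, 35): x_4 = 3·99 + 8·1·35 = 577; y_4 = 3·35 + 1·99 = 204.
  From (x_4, y_4) = (577, 204): x_5 = 3·577 + 8·1·204 = 3363; y_5 = 3·204 + 1·577 = 1189.
  From (x_5, y_5) = (3363, 1189): x_6 = 3·3363 + 8·1·1189 = 19601; y_6 = 3·1189 + 1·3363 = 6930.
  From (x_6, y_6) = (19601, 6930): x_7 = 3·19601 + 8·1·6930 = 114243; y_7 = 3·6930 + 1·19601 = 40391.
  From (x_7, y_7) = (114243, 40391): x_8 = 3·114243 + 8·1·40391 = 665857; y_8 = 3·40391 + 1·114243 = 235416.
Step 3: Verify x_8² - 8·y_8² = 443365544449 - 443365544448 = 1 (should be 1). ✓

(x_1, y_1) = (3, 1); (x_8, y_8) = (665857, 235416).


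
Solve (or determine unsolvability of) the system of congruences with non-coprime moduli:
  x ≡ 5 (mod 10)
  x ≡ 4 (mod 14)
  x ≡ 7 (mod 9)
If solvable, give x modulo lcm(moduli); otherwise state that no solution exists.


Moduli 10, 14, 9 are not pairwise coprime, so CRT works modulo lcm(m_i) when all pairwise compatibility conditions hold.
Pairwise compatibility: gcd(m_i, m_j) must divide a_i - a_j for every pair.
Merge one congruence at a time:
  Start: x ≡ 5 (mod 10).
  Combine with x ≡ 4 (mod 14): gcd(10, 14) = 2, and 4 - 5 = -1 is NOT divisible by 2.
    ⇒ system is inconsistent (no integer solution).

No solution (the system is inconsistent).


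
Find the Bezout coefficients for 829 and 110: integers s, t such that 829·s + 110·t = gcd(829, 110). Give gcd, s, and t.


Euclidean algorithm on (829, 110) — divide until remainder is 0:
  829 = 7 · 110 + 59
  110 = 1 · 59 + 51
  59 = 1 · 51 + 8
  51 = 6 · 8 + 3
  8 = 2 · 3 + 2
  3 = 1 · 2 + 1
  2 = 2 · 1 + 0
gcd(829, 110) = 1.
Track Bezout coefficients alongside the remainders: start with r₀ = 829 = a·1 + b·0 (s = 1, t = 0) and r₁ = 110 = a·0 + b·1 (s = 0, t = 1); each new remainder r_{k+1} = r_{k-1} − q_k·r_k inherits s_{k+1} = s_{k-1} − q_k·s_k, t_{k+1} = t_{k-1} − q_k·t_k, so r_k = a·s_k + b·t_k at every step:
  q = 7: r = 59, s = 1 − 7·0 = 1, t = 0 − 7·1 = -7  (check: 829·1 + 110·(-7) = 59)
  q = 1: r = 51, s = 0 − 1·1 = -1, t = 1 − 1·(-7) = 8  (check: 829·(-1) + 110·8 = 51)
  q = 1: r = 8, s = 1 − 1·(-1) = 2, t = -7 − 1·8 = -15  (check: 829·2 + 110·(-15) = 8)
  q = 6: r = 3, s = -1 − 6·2 = -13, t = 8 − 6·(-15) = 98  (check: 829·(-13) + 110·98 = 3)
  q = 2: r = 2, s = 2 − 2·(-13) = 28, t = -15 − 2·98 = -211  (check: 829·28 + 110·(-211) = 2)
  q = 1: r = 1, s = -13 − 1·28 = -41, t = 98 − 1·(-211) = 309  (check: 829·(-41) + 110·309 = 1)
The row with r = 1 (the gcd) gives the Bezout coefficients s = -41, t = 309.
Result: 829 · (-41) + 110 · (309) = 1.

gcd(829, 110) = 1; s = -41, t = 309 (check: 829·(-41) + 110·309 = 1).


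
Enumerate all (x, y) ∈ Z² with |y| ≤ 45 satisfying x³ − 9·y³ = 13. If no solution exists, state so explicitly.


The equation is x³ - 9y³ = 13. For fixed y, x³ = 9·y³ + 13, so a solution requires the RHS to be a perfect cube.
Strategy: iterate y from -45 to 45, compute RHS = 9·y³ + 13, and check whether it is a (positive or negative) perfect cube.
Check small values of y:
  y = 0: RHS = 13 is not a perfect cube.
  y = 1: RHS = 22 is not a perfect cube.
  y = -1: RHS = 4 is not a perfect cube.
  y = 2: RHS = 85 is not a perfect cube.
  y = -2: RHS = -59 is not a perfect cube.
  y = 3: RHS = 256 is not a perfect cube.
  y = -3: RHS = -230 is not a perfect cube.
Continuing the search up to |y| = 45 finds no solutions either.
No (x, y) in the scanned range satisfies the equation.

No integer solutions with |y| ≤ 45.


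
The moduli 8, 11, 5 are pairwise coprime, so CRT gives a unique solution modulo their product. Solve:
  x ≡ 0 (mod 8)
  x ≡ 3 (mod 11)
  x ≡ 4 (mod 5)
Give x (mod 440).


Moduli 8, 11, 5 are pairwise coprime; by CRT there is a unique solution modulo M = 8 · 11 · 5 = 440.
Solve pairwise, accumulating the modulus:
  Start with x ≡ 0 (mod 8).
  Combine with x ≡ 3 (mod 11): since gcd(8, 11) = 1, we get a unique residue mod 88.
    Write x = 0 + 8·t and substitute into x ≡ 3 (mod 11): 8·t ≡ 3 − 0 = 3 (mod 11).
    The inverse of 8 mod 11 is 7 (since 8·7 = 56 = 5·11 + 1), so t ≡ 7·3 = 21 ≡ 10 (mod 11).
    Then x = 0 + 8·10 = 80, valid modulo lcm(8, 11) = 88: x ≡ 80 (mod 88).
  Combine with x ≡ 4 (mod 5): since gcd(88, 5) = 1, we get a unique residue mod 440.
    Write x = 80 + 88·t and substitute into x ≡ 4 (mod 5): 88·t ≡ 4 − 80 = -76 (mod 5).
    Reduce coefficients mod 5: 3·t ≡ 4 (mod 5).
    The inverse of 3 mod 5 is 2 (since 3·2 = 6 = 1·5 + 1), so t ≡ 2·4 = 8 ≡ 3 (mod 5).
    Then x = 80 + 88·3 = 344, valid modulo lcm(88, 5) = 440: x ≡ 344 (mod 440).
Verify: 344 mod 8 = 0 ✓, 344 mod 11 = 3 ✓, 344 mod 5 = 4 ✓.

x ≡ 344 (mod 440).


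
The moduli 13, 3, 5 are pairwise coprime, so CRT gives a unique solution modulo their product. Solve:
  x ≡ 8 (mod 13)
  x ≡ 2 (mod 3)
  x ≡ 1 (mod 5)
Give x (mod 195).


Moduli 13, 3, 5 are pairwise coprime; by CRT there is a unique solution modulo M = 13 · 3 · 5 = 195.
Solve pairwise, accumulating the modulus:
  Start with x ≡ 8 (mod 13).
  Combine with x ≡ 2 (mod 3): since gcd(13, 3) = 1, we get a unique residue mod 39.
    Write x = 8 + 13·t and substitute into x ≡ 2 (mod 3): 13·t ≡ 2 − 8 = -6 (mod 3).
    Reduce coefficients mod 3: 1·t ≡ 0 (mod 3).
    So t ≡ 0 (mod 3).
    Then x = 8 + 13·0 = 8, valid modulo lcm(13, 3) = 39: x ≡ 8 (mod 39).
  Combine with x ≡ 1 (mod 5): since gcd(39, 5) = 1, we get a unique residue mod 195.
    Write x = 8 + 39·t and substitute into x ≡ 1 (mod 5): 39·t ≡ 1 − 8 = -7 (mod 5).
    Reduce coefficients mod 5: 4·t ≡ 3 (mod 5).
    The inverse of 4 mod 5 is 4 (since 4·4 = 16 = 3·5 + 1), so t ≡ 4·3 = 12 ≡ 2 (mod 5).
    Then x = 8 + 39·2 = 86, valid modulo lcm(39, 5) = 195: x ≡ 86 (mod 195).
Verify: 86 mod 13 = 8 ✓, 86 mod 3 = 2 ✓, 86 mod 5 = 1 ✓.

x ≡ 86 (mod 195).


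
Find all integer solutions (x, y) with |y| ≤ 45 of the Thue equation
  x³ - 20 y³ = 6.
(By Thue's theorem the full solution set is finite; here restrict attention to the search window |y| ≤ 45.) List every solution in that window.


The equation is x³ - 20y³ = 6. For fixed y, x³ = 20·y³ + 6, so a solution requires the RHS to be a perfect cube.
Strategy: iterate y from -45 to 45, compute RHS = 20·y³ + 6, and check whether it is a (positive or negative) perfect cube.
Check small values of y:
  y = 0: RHS = 6 is not a perfect cube.
  y = 1: RHS = 26 is not a perfect cube.
  y = -1: RHS = -14 is not a perfect cube.
  y = 2: RHS = 166 is not a perfect cube.
  y = -2: RHS = -154 is not a perfect cube.
  y = 3: RHS = 546 is not a perfect cube.
  y = -3: RHS = -534 is not a perfect cube.
Continuing the search up to |y| = 45 finds no solutions either.
No (x, y) in the scanned range satisfies the equation.

No integer solutions with |y| ≤ 45.


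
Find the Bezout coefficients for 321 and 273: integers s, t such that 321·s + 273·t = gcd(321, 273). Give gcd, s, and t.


Euclidean algorithm on (321, 273) — divide until remainder is 0:
  321 = 1 · 273 + 48
  273 = 5 · 48 + 33
  48 = 1 · 33 + 15
  33 = 2 · 15 + 3
  15 = 5 · 3 + 0
gcd(321, 273) = 3.
Track Bezout coefficients alongside the remainders: start with r₀ = 321 = a·1 + b·0 (s = 1, t = 0) and r₁ = 273 = a·0 + b·1 (s = 0, t = 1); each new remainder r_{k+1} = r_{k-1} − q_k·r_k inherits s_{k+1} = s_{k-1} − q_k·s_k, t_{k+1} = t_{k-1} − q_k·t_k, so r_k = a·s_k + b·t_k at every step:
  q = 1: r = 48, s = 1 − 1·0 = 1, t = 0 − 1·1 = -1  (check: 321·1 + 273·(-1) = 48)
  q = 5: r = 33, s = 0 − 5·1 = -5, t = 1 − 5·(-1) = 6  (check: 321·(-5) + 273·6 = 33)
  q = 1: r = 15, s = 1 − 1·(-5) = 6, t = -1 − 1·6 = -7  (check: 321·6 + 273·(-7) = 15)
  q = 2: r = 3, s = -5 − 2·6 = -17, t = 6 − 2·(-7) = 20  (check: 321·(-17) + 273·20 = 3)
The row with r = 3 (the gcd) gives the Bezout coefficients s = -17, t = 20.
Result: 321 · (-17) + 273 · (20) = 3.

gcd(321, 273) = 3; s = -17, t = 20 (check: 321·(-17) + 273·20 = 3).


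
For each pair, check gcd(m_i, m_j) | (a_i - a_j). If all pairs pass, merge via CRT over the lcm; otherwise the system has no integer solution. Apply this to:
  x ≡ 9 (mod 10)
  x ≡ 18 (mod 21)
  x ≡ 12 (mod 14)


Moduli 10, 21, 14 are not pairwise coprime, so CRT works modulo lcm(m_i) when all pairwise compatibility conditions hold.
Pairwise compatibility: gcd(m_i, m_j) must divide a_i - a_j for every pair.
Merge one congruence at a time:
  Start: x ≡ 9 (mod 10).
  Combine with x ≡ 18 (mod 21): gcd(10, 21) = 1; 18 - 9 = 9, which IS divisible by 1, so compatible.
    Write x = 9 + 10·t and substitute into x ≡ 18 (mod 21): 10·t ≡ 18 − 9 = 9 (mod 21).
    The inverse of 10 mod 21 is 19 (since 10·19 = 190 = 9·21 + 1), so t ≡ 19·9 = 171 ≡ 3 (mod 21).
    Then x = 9 + 10·3 = 39, valid modulo lcm(10, 21) = 210: x ≡ 39 (mod 210).
  Combine with x ≡ 12 (mod 14): gcd(210, 14) = 14, and 12 - 39 = -27 is NOT divisible by 14.
    ⇒ system is inconsistent (no integer solution).

No solution (the system is inconsistent).


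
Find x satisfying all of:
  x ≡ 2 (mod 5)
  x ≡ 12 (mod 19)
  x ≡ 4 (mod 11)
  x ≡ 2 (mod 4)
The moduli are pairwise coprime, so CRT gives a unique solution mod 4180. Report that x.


Product of moduli M = 5 · 19 · 11 · 4 = 4180.
Merge one congruence at a time:
  Start: x ≡ 2 (mod 5).
  Combine with x ≡ 12 (mod 19); new modulus lcm = 95.
    Write x = 2 + 5·t and substitute into x ≡ 12 (mod 19): 5·t ≡ 12 − 2 = 10 (mod 19).
    The inverse of 5 mod 19 is 4 (since 5·4 = 20 = 1·19 + 1), so t ≡ 4·10 = 40 ≡ 2 (mod 19).
    Then x = 2 + 5·2 = 12, valid modulo lcm(5, 19) = 95: x ≡ 12 (mod 95).
  Combine with x ≡ 4 (mod 11); new modulus lcm = 1045.
    Write x = 12 + 95·t and substitute into x ≡ 4 (mod 11): 95·t ≡ 4 − 12 = -8 (mod 11).
    Reduce coefficients mod 11: 7·t ≡ 3 (mod 11).
    The inverse of 7 mod 11 is 8 (since 7·8 = 56 = 5·11 + 1), so t ≡ 8·3 = 24 ≡ 2 (mod 11).
    Then x = 12 + 95·2 = 202, valid modulo lcm(95, 11) = 1045: x ≡ 202 (mod 1045).
  Combine with x ≡ 2 (mod 4); new modulus lcm = 4180.
    Write x = 202 + 1045·t and substitute into x ≡ 2 (mod 4): 1045·t ≡ 2 − 202 = -200 (mod 4).
    Reduce coefficients mod 4: 1·t ≡ 0 (mod 4).
    So t ≡ 0 (mod 4).
    Then x = 202 + 1045·0 = 202, valid modulo lcm(1045, 4) = 4180: x ≡ 202 (mod 4180).
Verify against each original: 202 mod 5 = 2, 202 mod 19 = 12, 202 mod 11 = 4, 202 mod 4 = 2.

x ≡ 202 (mod 4180).


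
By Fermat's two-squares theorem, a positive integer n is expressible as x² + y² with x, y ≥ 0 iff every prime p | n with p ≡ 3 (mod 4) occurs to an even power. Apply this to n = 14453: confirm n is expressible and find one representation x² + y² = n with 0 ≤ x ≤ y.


Step 1: Factor n = 14453 = 97 · 149.
Step 2: Check the mod-4 condition on each prime factor: 97 ≡ 1 (mod 4), exponent 1; 149 ≡ 1 (mod 4), exponent 1.
All primes ≡ 3 (mod 4) appear to even exponent (or don't appear), so by the two-squares theorem n IS expressible as a sum of two squares.
Step 3: Build a representation. Here n = 97 · 149 is a product of primes ≡ 1 (mod 4). Each prime p ≡ 1 (mod 4) is itself a sum of two squares; find a² by testing p − a² for a perfect square:
  97: 97 − 1² = 96, 97 − 2² = 93, 97 − 3² = 88, 97 − 4² = 81 = 9² ⇒ 97 = 4² + 9².
  149: 149 − 1² = 148, 149 − 2² = 145, 149 − 3² = 140, 149 − 4² = 133, 149 − 5² = 124, 149 − 6² = 113, 149 − 7² = 100 = 10² ⇒ 149 = 7² + 10².
  Combine using the Brahmagupta–Fibonacci identity (a² + b²)(c² + d²) = (ac − bd)² + (ad + bc)² = (ac + bd)² + (ad − bc)²:
  97 · 149 = 14453: from (4² + 9²)(7² + 10²), take (4·7 − 9·10, 4·10 + 9·7) = (28 − 90, 40 + 63) = (-62, 103); dropping signs (only squares matter) gives (62, 103); check 62² + 103² = 3844 + 10609 = 14453 ✓.
Step 4: Order so x ≤ y and verify: 62² + 103² = 3844 + 10609 = 14453 = n. ✓

n = 14453 = 62² + 103² (one valid representation with x ≤ y).


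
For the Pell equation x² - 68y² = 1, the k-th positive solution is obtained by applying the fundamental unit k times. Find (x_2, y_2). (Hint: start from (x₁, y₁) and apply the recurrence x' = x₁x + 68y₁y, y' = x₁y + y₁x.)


Step 1: Find the fundamental solution (x₁, y₁) of x² - 68y² = 1.
  Expand √68 as a continued fraction. a₀ = ⌊√68⌋ = 8; iterate m_{k+1} = d_k·a_k − m_k, d_{k+1} = (68 − m_{k+1}²)/d_k, a_{k+1} = ⌊(a₀ + m_{k+1})/d_{k+1}⌋ (starting m₀ = 0, d₀ = 1), with convergents p_k = a_k·p_{k-1} + p_{k-2}, q_k = a_k·q_{k-1} + q_{k-2} (p₋₁ = 1, q₋₁ = 0):
  k = 0: a₀ = 8; p₀/q₀ = 8/1; p₀² − 68·q₀² = 64 − 68 = -4.
  k = 1: m = 8, d = 4, a = ⌊(8 + 8)/4⌋ = 4; p/q = (4·8 + 1)/(4·1 + 0) = 33/4; p² − 68·q² = 1089 − 1088 = 1.
  The first convergent with p² − 68·q² = 1 gives the fundamental solution (x₁, y₁) = (33, 4).
Step 2: Apply the recurrence (x_{n+1}, y_{n+1}) = (x₁x_n + 68y₁y_n, x₁y_n + y₁x_n) repeatedly.
  From (x_1, y_1) = (33, 4): x_2 = 33·33 + 68·4·4 = 2177; y_2 = 33·4 + 4·33 = 264.
Step 3: Verify x_2² - 68·y_2² = 4739329 - 4739328 = 1 (should be 1). ✓

(x_1, y_1) = (33, 4); (x_2, y_2) = (2177, 264).


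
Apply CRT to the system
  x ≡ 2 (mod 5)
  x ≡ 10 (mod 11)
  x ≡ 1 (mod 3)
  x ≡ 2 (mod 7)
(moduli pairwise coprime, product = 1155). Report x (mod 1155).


Product of moduli M = 5 · 11 · 3 · 7 = 1155.
Merge one congruence at a time:
  Start: x ≡ 2 (mod 5).
  Combine with x ≡ 10 (mod 11); new modulus lcm = 55.
    Write x = 2 + 5·t and substitute into x ≡ 10 (mod 11): 5·t ≡ 10 − 2 = 8 (mod 11).
    The inverse of 5 mod 11 is 9 (since 5·9 = 45 = 4·11 + 1), so t ≡ 9·8 = 72 ≡ 6 (mod 11).
    Then x = 2 + 5·6 = 32, valid modulo lcm(5, 11) = 55: x ≡ 32 (mod 55).
  Combine with x ≡ 1 (mod 3); new modulus lcm = 165.
    Write x = 32 + 55·t and substitute into x ≡ 1 (mod 3): 55·t ≡ 1 − 32 = -31 (mod 3).
    Reduce coefficients mod 3: 1·t ≡ 2 (mod 3).
    So t ≡ 2 (mod 3).
    Then x = 32 + 55·2 = 142, valid modulo lcm(55, 3) = 165: x ≡ 142 (mod 165).
  Combine with x ≡ 2 (mod 7); new modulus lcm = 1155.
    Write x = 142 + 165·t and substitute into x ≡ 2 (mod 7): 165·t ≡ 2 − 142 = -140 (mod 7).
    Reduce coefficients mod 7: 4·t ≡ 0 (mod 7).
    The inverse of 4 mod 7 is 2 (since 4·2 = 8 = 1·7 + 1), so t ≡ 2·0 = 0 ≡ 0 (mod 7).
    Then x = 142 + 165·0 = 142, valid modulo lcm(165, 7) = 1155: x ≡ 142 (mod 1155).
Verify against each original: 142 mod 5 = 2, 142 mod 11 = 10, 142 mod 3 = 1, 142 mod 7 = 2.

x ≡ 142 (mod 1155).


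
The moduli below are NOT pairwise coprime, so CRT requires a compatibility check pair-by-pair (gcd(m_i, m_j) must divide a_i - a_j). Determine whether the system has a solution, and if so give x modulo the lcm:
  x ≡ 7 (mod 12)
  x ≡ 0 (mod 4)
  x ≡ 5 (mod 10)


Moduli 12, 4, 10 are not pairwise coprime, so CRT works modulo lcm(m_i) when all pairwise compatibility conditions hold.
Pairwise compatibility: gcd(m_i, m_j) must divide a_i - a_j for every pair.
Merge one congruence at a time:
  Start: x ≡ 7 (mod 12).
  Combine with x ≡ 0 (mod 4): gcd(12, 4) = 4, and 0 - 7 = -7 is NOT divisible by 4.
    ⇒ system is inconsistent (no integer solution).

No solution (the system is inconsistent).


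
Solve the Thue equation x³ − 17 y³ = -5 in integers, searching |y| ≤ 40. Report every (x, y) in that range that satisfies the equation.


The equation is x³ - 17y³ = -5. For fixed y, x³ = 17·y³ − 5, so a solution requires the RHS to be a perfect cube.
Strategy: iterate y from -40 to 40, compute RHS = 17·y³ − 5, and check whether it is a (positive or negative) perfect cube.
Check small values of y:
  y = 0: RHS = -5 is not a perfect cube.
  y = 1: RHS = 12 is not a perfect cube.
  y = -1: RHS = -22 is not a perfect cube.
  y = 2: RHS = 131 is not a perfect cube.
  y = -2: RHS = -141 is not a perfect cube.
  y = 3: RHS = 454 is not a perfect cube.
  y = -3: RHS = -464 is not a perfect cube.
Continuing the search up to |y| = 40 finds no solutions either.
No (x, y) in the scanned range satisfies the equation.

No integer solutions with |y| ≤ 40.


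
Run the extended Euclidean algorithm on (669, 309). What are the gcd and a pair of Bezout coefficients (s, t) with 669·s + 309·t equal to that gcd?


Euclidean algorithm on (669, 309) — divide until remainder is 0:
  669 = 2 · 309 + 51
  309 = 6 · 51 + 3
  51 = 17 · 3 + 0
gcd(669, 309) = 3.
Track Bezout coefficients alongside the remainders: start with r₀ = 669 = a·1 + b·0 (s = 1, t = 0) and r₁ = 309 = a·0 + b·1 (s = 0, t = 1); each new remainder r_{k+1} = r_{k-1} − q_k·r_k inherits s_{k+1} = s_{k-1} − q_k·s_k, t_{k+1} = t_{k-1} − q_k·t_k, so r_k = a·s_k + b·t_k at every step:
  q = 2: r = 51, s = 1 − 2·0 = 1, t = 0 − 2·1 = -2  (check: 669·1 + 309·(-2) = 51)
  q = 6: r = 3, s = 0 − 6·1 = -6, t = 1 − 6·(-2) = 13  (check: 669·(-6) + 309·13 = 3)
The row with r = 3 (the gcd) gives the Bezout coefficients s = -6, t = 13.
Result: 669 · (-6) + 309 · (13) = 3.

gcd(669, 309) = 3; s = -6, t = 13 (check: 669·(-6) + 309·13 = 3).


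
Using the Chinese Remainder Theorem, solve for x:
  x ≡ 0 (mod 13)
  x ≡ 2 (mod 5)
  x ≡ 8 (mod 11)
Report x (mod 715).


Moduli 13, 5, 11 are pairwise coprime; by CRT there is a unique solution modulo M = 13 · 5 · 11 = 715.
Solve pairwise, accumulating the modulus:
  Start with x ≡ 0 (mod 13).
  Combine with x ≡ 2 (mod 5): since gcd(13, 5) = 1, we get a unique residue mod 65.
    Write x = 0 + 13·t and substitute into x ≡ 2 (mod 5): 13·t ≡ 2 − 0 = 2 (mod 5).
    Reduce coefficients mod 5: 3·t ≡ 2 (mod 5).
    The inverse of 3 mod 5 is 2 (since 3·2 = 6 = 1·5 + 1), so t ≡ 2·2 = 4 ≡ 4 (mod 5).
    Then x = 0 + 13·4 = 52, valid modulo lcm(13, 5) = 65: x ≡ 52 (mod 65).
  Combine with x ≡ 8 (mod 11): since gcd(65, 11) = 1, we get a unique residue mod 715.
    Write x = 52 + 65·t and substitute into x ≡ 8 (mod 11): 65·t ≡ 8 − 52 = -44 (mod 11).
    Reduce coefficients mod 11: 10·t ≡ 0 (mod 11).
    The inverse of 10 mod 11 is 10 (since 10·10 = 100 = 9·11 + 1), so t ≡ 10·0 = 0 ≡ 0 (mod 11).
    Then x = 52 + 65·0 = 52, valid modulo lcm(65, 11) = 715: x ≡ 52 (mod 715).
Verify: 52 mod 13 = 0 ✓, 52 mod 5 = 2 ✓, 52 mod 11 = 8 ✓.

x ≡ 52 (mod 715).


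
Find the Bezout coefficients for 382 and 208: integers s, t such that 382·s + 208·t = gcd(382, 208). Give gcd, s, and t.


Euclidean algorithm on (382, 208) — divide until remainder is 0:
  382 = 1 · 208 + 174
  208 = 1 · 174 + 34
  174 = 5 · 34 + 4
  34 = 8 · 4 + 2
  4 = 2 · 2 + 0
gcd(382, 208) = 2.
Track Bezout coefficients alongside the remainders: start with r₀ = 382 = a·1 + b·0 (s = 1, t = 0) and r₁ = 208 = a·0 + b·1 (s = 0, t = 1); each new remainder r_{k+1} = r_{k-1} − q_k·r_k inherits s_{k+1} = s_{k-1} − q_k·s_k, t_{k+1} = t_{k-1} − q_k·t_k, so r_k = a·s_k + b·t_k at every step:
  q = 1: r = 174, s = 1 − 1·0 = 1, t = 0 − 1·1 = -1  (check: 382·1 + 208·(-1) = 174)
  q = 1: r = 34, s = 0 − 1·1 = -1, t = 1 − 1·(-1) = 2  (check: 382·(-1) + 208·2 = 34)
  q = 5: r = 4, s = 1 − 5·(-1) = 6, t = -1 − 5·2 = -11  (check: 382·6 + 208·(-11) = 4)
  q = 8: r = 2, s = -1 − 8·6 = -49, t = 2 − 8·(-11) = 90  (check: 382·(-49) + 208·90 = 2)
The row with r = 2 (the gcd) gives the Bezout coefficients s = -49, t = 90.
Result: 382 · (-49) + 208 · (90) = 2.

gcd(382, 208) = 2; s = -49, t = 90 (check: 382·(-49) + 208·90 = 2).


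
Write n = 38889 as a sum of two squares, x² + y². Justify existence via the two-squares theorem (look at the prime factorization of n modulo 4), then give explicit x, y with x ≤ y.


Step 1: Factor n = 38889 = 3^2 · 29 · 149.
Step 2: Check the mod-4 condition on each prime factor: 3 ≡ 3 (mod 4), exponent 2 (must be even); 29 ≡ 1 (mod 4), exponent 1; 149 ≡ 1 (mod 4), exponent 1.
All primes ≡ 3 (mod 4) appear to even exponent (or don't appear), so by the two-squares theorem n IS expressible as a sum of two squares.
Step 3: Build a representation. Group n = k² · m with k = 3 and m = 29 · 149 = 4321 (a product of primes ≡ 1 (mod 4)); a representation of m scales to one of n via (k·x)² + (k·y)² = k²(x² + y²). Each prime p ≡ 1 (mod 4) is itself a sum of two squares; find a² by testing p − a² for a perfect square:
  29: 29 − 1² = 28, 29 − 2² = 25 = 5² ⇒ 29 = 2² + 5².
  149: 149 − 1² = 148, 149 − 2² = 145, 149 − 3² = 140, 149 − 4² = 133, 149 − 5² = 124, 149 − 6² = 113, 149 − 7² = 100 = 10² ⇒ 149 = 7² + 10².
  Combine using the Brahmagupta–Fibonacci identity (a² + b²)(c² + d²) = (ac − bd)² + (ad + bc)² = (ac + bd)² + (ad − bc)²:
  29 · 149 = 4321: from (2² + 5²)(7² + 10²), take (2·7 − 5·10, 2·10 + 5·7) = (14 − 50, 20 + 35) = (-36, 55); dropping signs (only squares matter) gives (36, 55); check 36² + 55² = 1296 + 3025 = 4321 ✓.
  Scale by k = 3: (3·36, 3·55) = (108, 165).
Step 4: Order so x ≤ y and verify: 108² + 165² = 11664 + 27225 = 38889 = n. ✓

n = 38889 = 108² + 165² (one valid representation with x ≤ y).


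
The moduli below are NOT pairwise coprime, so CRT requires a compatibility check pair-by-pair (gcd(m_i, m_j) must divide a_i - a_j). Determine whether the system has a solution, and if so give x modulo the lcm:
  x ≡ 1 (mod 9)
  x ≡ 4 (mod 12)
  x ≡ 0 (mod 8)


Moduli 9, 12, 8 are not pairwise coprime, so CRT works modulo lcm(m_i) when all pairwise compatibility conditions hold.
Pairwise compatibility: gcd(m_i, m_j) must divide a_i - a_j for every pair.
Merge one congruence at a time:
  Start: x ≡ 1 (mod 9).
  Combine with x ≡ 4 (mod 12): gcd(9, 12) = 3; 4 - 1 = 3, which IS divisible by 3, so compatible.
    Write x = 1 + 9·t and substitute into x ≡ 4 (mod 12): 9·t ≡ 4 − 1 = 3 (mod 12).
    Divide the congruence (and modulus) by g = 3: 3·t ≡ 1 (mod 4).
    The inverse of 3 mod 4 is 3 (since 3·3 = 9 = 2·4 + 1), so t ≡ 3·1 = 3 ≡ 3 (mod 4).
    Then x = 1 + 9·3 = 28, valid modulo lcm(9, 12) = 36: x ≡ 28 (mod 36).
  Combine with x ≡ 0 (mod 8): gcd(36, 8) = 4; 0 - 28 = -28, which IS divisible by 4, so compatible.
    Write x = 28 + 36·t and substitute into x ≡ 0 (mod 8): 36·t ≡ 0 − 28 = -28 (mod 8).
    Divide the congruence (and modulus) by g = 4: 9·t ≡ -7 (mod 2).
    Reduce coefficients mod 2: 1·t ≡ 1 (mod 2).
    So t ≡ 1 (mod 2).
    Then x = 28 + 36·1 = 64, valid modulo lcm(36, 8) = 72: x ≡ 64 (mod 72).
Verify: 64 mod 9 = 1, 64 mod 12 = 4, 64 mod 8 = 0.

x ≡ 64 (mod 72).


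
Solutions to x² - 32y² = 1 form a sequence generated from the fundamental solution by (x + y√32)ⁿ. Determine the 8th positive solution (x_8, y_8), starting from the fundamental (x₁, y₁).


Step 1: Find the fundamental solution (x₁, y₁) of x² - 32y² = 1.
  Expand √32 as a continued fraction. a₀ = ⌊√32⌋ = 5; iterate m_{k+1} = d_k·a_k − m_k, d_{k+1} = (32 − m_{k+1}²)/d_k, a_{k+1} = ⌊(a₀ + m_{k+1})/d_{k+1}⌋ (starting m₀ = 0, d₀ = 1), with convergents p_k = a_k·p_{k-1} + p_{k-2}, q_k = a_k·q_{k-1} + q_{k-2} (p₋₁ = 1, q₋₁ = 0):
  k = 0: a₀ = 5; p₀/q₀ = 5/1; p₀² − 32·q₀² = 25 − 32 = -7.
  k = 1: m = 5, d = 7, a = ⌊(5 + 5)/7⌋ = 1; p/q = (1·5 + 1)/(1·1 + 0) = 6/1; p² − 32·q² = 36 − 32 = 4.
  k = 2: m = 2, d = 4, a = ⌊(5 + 2)/4⌋ = 1; p/q = (1·6 + 5)/(1·1 + 1) = 11/2; p² − 32·q² = 121 − 128 = -7.
  k = 3: m = 2, d = 7, a = ⌊(5 + 2)/7⌋ = 1; p/q = (1·11 + 6)/(1·2 + 1) = 17/3; p² − 32·q² = 289 − 288 = 1.
  The first convergent with p² − 32·q² = 1 gives the fundamental solution (x₁, y₁) = (17, 3).
Step 2: Apply the recurrence (x_{n+1}, y_{n+1}) = (x₁x_n + 32y₁y_n, x₁y_n + y₁x_n) repeatedly.
  From (x_1, y_1) = (17, 3): x_2 = 17·17 + 32·3·3 = 577; y_2 = 17·3 + 3·17 = 102.
  From (x_2, y_2) = (577, 102): x_3 = 17·577 + 32·3·102 = 19601; y_3 = 17·102 + 3·577 = 3465.
  From (x_3, y_3) = (19601, 3465): x_4 = 17·19601 + 32·3·3465 = 665857; y_4 = 17·3465 + 3·19601 = 117708.
  From (x_4, y_4) = (665857, 117708): x_5 = 17·665857 + 32·3·117708 = 22619537; y_5 = 17·117708 + 3·665857 = 3998607.
  From (x_5, y_5) = (22619537, 3998607): x_6 = 17·22619537 + 32·3·3998607 = 768398401; y_6 = 17·3998607 + 3·22619537 = 135834930.
  From (x_6, y_6) = (768398401, 135834930): x_7 = 17·768398401 + 32·3·135834930 = 26102926097; y_7 = 17·135834930 + 3·768398401 = 4614389013.
  From (x_7, y_7) = (26102926097, 4614389013): x_8 = 17·26102926097 + 32·3·4614389013 = 886731088897; y_8 = 17·4614389013 + 3·26102926097 = 156753391512.
Step 3: Verify x_8² - 32·y_8² = 786292024016459316676609 - 786292024016459316676608 = 1 (should be 1). ✓

(x_1, y_1) = (17, 3); (x_8, y_8) = (886731088897, 156753391512).
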